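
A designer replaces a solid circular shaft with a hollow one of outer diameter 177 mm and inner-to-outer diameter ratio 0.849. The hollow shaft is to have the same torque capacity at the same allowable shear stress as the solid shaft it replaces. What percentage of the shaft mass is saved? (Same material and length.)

Equal τ_max and T ⇒ the solid shaft needs d_s³ = d_o³(1−k⁴), so d_s = 177·(1−0.849⁴)^(1/3) = 138.6 mm.
Area ratio A_h/A_s = d_o²(1−k²)/d_s² = (1−k²)/(1−k⁴)^(2/3) = 0.4551.
Mass saving = 1 − 0.4551 = 54.5 %.

54.5 %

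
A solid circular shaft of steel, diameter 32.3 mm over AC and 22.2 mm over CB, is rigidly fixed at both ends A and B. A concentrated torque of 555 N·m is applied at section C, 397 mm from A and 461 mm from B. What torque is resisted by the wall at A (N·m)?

466 N·m

Compatibility: T_A·a/J_AC = T_B·b/J_CB with T_A + T_B = T₀.
J_AC = 1.07×10^-7 m⁴, J_CB = 2.38×10^-8 m⁴, so T_A = T₀·(J_AC/a)/((J_AC/a)+(J_CB/b)) = 465.5 N·m, T_B = 89.46 N·m.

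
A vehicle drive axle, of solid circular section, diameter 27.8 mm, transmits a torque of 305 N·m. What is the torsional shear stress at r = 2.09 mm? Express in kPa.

10900 kPa

J = πd⁴/32 = π(0.0278)⁴/32 = 5.864×10^-8 m⁴.
Shear stress varies linearly with radius: τ = T·r/J = 305.0 × 0.00209 / 5.864×10^-8 = 1.087×10^7 Pa.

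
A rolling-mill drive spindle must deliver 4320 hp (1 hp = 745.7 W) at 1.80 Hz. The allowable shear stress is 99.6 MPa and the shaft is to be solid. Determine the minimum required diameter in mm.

ω = 2π·1.80 = 11.31 rad/s, so T = P/ω = 4320×745.7 / 11.31 = 284800 N·m.
For a solid shaft τ_max = 16T/(πd³), so d = (16T/(π τ_allow))^(1/3) = (16·284800/(π·9.96×10^7))^(1/3) = 0.2442 m.

244 mm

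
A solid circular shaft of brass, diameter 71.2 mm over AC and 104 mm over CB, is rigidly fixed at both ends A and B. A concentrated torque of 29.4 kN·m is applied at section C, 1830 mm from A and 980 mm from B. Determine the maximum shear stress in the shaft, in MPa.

119 MPa

Compatibility: T_A·a/J_AC = T_B·b/J_CB with T_A + T_B = T₀.
J_AC = 2.52×10^-6 m⁴, J_CB = 1.15×10^-5 m⁴, so T_A = T₀·(J_AC/a)/((J_AC/a)+(J_CB/b)) = 3095 N·m, T_B = 26310 N·m.
τ in each portion: τ_AC = 4.37×10^7 Pa, τ_CB = 1.19×10^8 Pa; maximum is in CB.
τ_max = T_CB·r/J = 26310·0.0520/1.15×10^-5 = 1.191×10^8 Pa.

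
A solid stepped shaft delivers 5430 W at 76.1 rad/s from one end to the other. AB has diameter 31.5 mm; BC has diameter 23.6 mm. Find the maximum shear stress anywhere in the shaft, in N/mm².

ω = 76.1 rad/s, so T = P/ω = 5430 / 76.10 = 71.35 N·m.
Under the same torque, τ_max = 16T/(πd³) is largest where d is smallest — segment BC (d = 23.6 mm).
τ_max = 16·71.35/(π·(0.0236)³) = 2.765×10^7 Pa.

27.6 N/mm²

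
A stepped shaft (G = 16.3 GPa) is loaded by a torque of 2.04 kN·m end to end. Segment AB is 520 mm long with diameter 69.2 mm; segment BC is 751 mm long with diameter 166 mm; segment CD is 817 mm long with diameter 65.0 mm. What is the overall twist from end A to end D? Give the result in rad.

J_AB = π(0.0692)⁴/32 = 2.25×10^-6 m⁴; J_BC = π(0.166)⁴/32 = 7.45×10^-5 m⁴; J_CD = π(0.0650)⁴/32 = 1.75×10^-6 m⁴.
θ = (T/G)·Σ L_i/J_i = (2040/16.3×10⁹)·(0.520/2.25×10^-6 + 0.751/7.45×10^-5 + 0.817/1.75×10^-6) = 0.08852 rad.

0.0885 rad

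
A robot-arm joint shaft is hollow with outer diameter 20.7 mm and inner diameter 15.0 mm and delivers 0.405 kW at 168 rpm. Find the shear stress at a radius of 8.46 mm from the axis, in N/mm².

ω = 2π·168/60 = 17.59 rad/s, so T = P/ω = 0.405×10³ / 17.59 = 23.02 N·m.
J = π(d_o⁴ − d_i⁴)/32 = π(0.0207⁴ − 0.0150⁴)/32 = 1.306×10^-8 m⁴.
Shear stress varies linearly with radius: τ = T·r/J = 23.02 × 0.00846 / 1.306×10^-8 = 1.492×10^7 Pa.

14.9 N/mm²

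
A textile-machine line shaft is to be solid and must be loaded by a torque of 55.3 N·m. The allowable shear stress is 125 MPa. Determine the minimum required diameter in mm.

13.1 mm

For a solid shaft τ_max = 16T/(πd³), so d = (16T/(π τ_allow))^(1/3) = (16·55.30/(π·1.25×10^8))^(1/3) = 0.01311 m.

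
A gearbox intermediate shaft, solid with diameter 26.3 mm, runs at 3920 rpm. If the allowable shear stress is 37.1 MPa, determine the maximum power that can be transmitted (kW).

J = πd⁴/32 = π(0.0263)⁴/32 = 4.697×10^-8 m⁴.
T_max = τ_allow·J/r = 3.71×10^7 × 4.697×10^-8 / 0.0132 = 132.5 N·m.
ω = 2π·3920/60 = 410.5 rad/s, so P_max = T_max·ω = 5.440×10^4 W.

54.4 kW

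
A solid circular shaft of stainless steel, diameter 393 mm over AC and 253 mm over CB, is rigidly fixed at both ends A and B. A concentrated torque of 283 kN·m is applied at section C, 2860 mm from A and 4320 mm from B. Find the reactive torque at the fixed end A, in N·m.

Compatibility: T_A·a/J_AC = T_B·b/J_CB with T_A + T_B = T₀.
J_AC = 2.34×10^-3 m⁴, J_CB = 4.02×10^-4 m⁴, so T_A = T₀·(J_AC/a)/((J_AC/a)+(J_CB/b)) = 254100 N·m, T_B = 28890 N·m.

254000 N·m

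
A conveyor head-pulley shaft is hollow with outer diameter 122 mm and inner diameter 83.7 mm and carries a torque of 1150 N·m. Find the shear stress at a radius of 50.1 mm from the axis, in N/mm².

3.40 N/mm²

J = π(d_o⁴ − d_i⁴)/32 = π(0.122⁴ − 0.0837⁴)/32 = 1.693×10^-5 m⁴.
Shear stress varies linearly with radius: τ = T·r/J = 1150 × 0.0501 / 1.693×10^-5 = 3.403×10^6 Pa.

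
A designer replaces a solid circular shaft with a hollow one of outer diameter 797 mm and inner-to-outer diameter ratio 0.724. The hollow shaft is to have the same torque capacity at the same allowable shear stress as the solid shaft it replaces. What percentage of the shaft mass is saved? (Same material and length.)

Equal τ_max and T ⇒ the solid shaft needs d_s³ = d_o³(1−k⁴), so d_s = 797·(1−0.724⁴)^(1/3) = 716.1 mm.
Area ratio A_h/A_s = d_o²(1−k²)/d_s² = (1−k²)/(1−k⁴)^(2/3) = 0.5895.
Mass saving = 1 − 0.5895 = 41.1 %.

41.1 %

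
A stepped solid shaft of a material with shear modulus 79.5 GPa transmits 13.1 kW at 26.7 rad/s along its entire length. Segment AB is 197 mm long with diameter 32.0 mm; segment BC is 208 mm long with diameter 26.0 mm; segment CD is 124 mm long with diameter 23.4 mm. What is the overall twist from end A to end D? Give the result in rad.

ω = 26.7 rad/s, so T = P/ω = 13.1×10³ / 26.70 = 490.6 N·m.
J_AB = π(0.0320)⁴/32 = 1.03×10^-7 m⁴; J_BC = π(0.0260)⁴/32 = 4.49×10^-8 m⁴; J_CD = π(0.0234)⁴/32 = 2.94×10^-8 m⁴.
θ = (T/G)·Σ L_i/J_i = (490.6/79.5×10⁹)·(0.197/1.03×10^-7 + 0.208/4.49×10^-8 + 0.124/2.94×10^-8) = 0.06642 rad.

0.0664 rad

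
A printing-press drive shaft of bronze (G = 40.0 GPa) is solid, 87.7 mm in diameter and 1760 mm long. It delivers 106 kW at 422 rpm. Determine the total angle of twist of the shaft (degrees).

1.04°

ω = 2π·422/60 = 44.19 rad/s, so T = P/ω = 106×10³ / 44.19 = 2399 N·m.
J = πd⁴/32 = π(0.0877)⁴/32 = 5.808×10^-6 m⁴.
θ = T·L/(G·J) = 2399 × 1.76 / (40.0×10⁹ × 5.808×10^-6) = 0.01817 rad.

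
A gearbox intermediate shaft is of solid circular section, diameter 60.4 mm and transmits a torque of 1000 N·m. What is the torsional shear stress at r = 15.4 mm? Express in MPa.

J = πd⁴/32 = π(0.0604)⁴/32 = 1.307×10^-6 m⁴.
Shear stress varies linearly with radius: τ = T·r/J = 1000 × 0.0154 / 1.307×10^-6 = 1.179×10^7 Pa.

11.8 MPa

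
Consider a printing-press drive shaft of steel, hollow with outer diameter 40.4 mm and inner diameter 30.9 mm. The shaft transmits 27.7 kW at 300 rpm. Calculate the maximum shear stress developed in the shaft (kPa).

104000 kPa

ω = 2π·300/60 = 31.42 rad/s, so T = P/ω = 27.7×10³ / 31.42 = 881.7 N·m.
J = π(d_o⁴ − d_i⁴)/32 = π(0.0404⁴ − 0.0309⁴)/32 = 1.720×10^-7 m⁴.
τ_max = T·r/J = 881.7 × 0.0202 / 1.720×10^-7 = 1.035×10^8 Pa.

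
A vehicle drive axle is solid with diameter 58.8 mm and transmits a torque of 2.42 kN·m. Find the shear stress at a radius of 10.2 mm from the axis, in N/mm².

J = πd⁴/32 = π(0.0588)⁴/32 = 1.174×10^-6 m⁴.
Shear stress varies linearly with radius: τ = T·r/J = 2420 × 0.0102 / 1.174×10^-6 = 2.103×10^7 Pa.

21.0 N/mm²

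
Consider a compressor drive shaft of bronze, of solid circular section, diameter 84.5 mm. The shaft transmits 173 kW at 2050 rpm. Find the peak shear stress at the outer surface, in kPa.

6800 kPa

ω = 2π·2050/60 = 214.7 rad/s, so T = P/ω = 173×10³ / 214.7 = 805.9 N·m.
J = πd⁴/32 = π(0.0845)⁴/32 = 5.005×10^-6 m⁴.
τ_max = T·r/J = 805.9 × 0.0423 / 5.005×10^-6 = 6.802×10^6 Pa.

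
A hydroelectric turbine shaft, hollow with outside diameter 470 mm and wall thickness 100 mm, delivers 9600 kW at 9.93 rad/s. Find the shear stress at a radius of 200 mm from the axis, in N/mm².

45.3 N/mm²

ω = 9.93 rad/s, so T = P/ω = 9600×10³ / 9.930 = 966800 N·m.
J = π(d_o⁴ − d_i⁴)/32 = π(0.470⁴ − 0.270⁴)/32 = 4.269×10^-3 m⁴.
Shear stress varies linearly with radius: τ = T·r/J = 966800 × 0.200 / 4.269×10^-3 = 4.529×10^7 Pa.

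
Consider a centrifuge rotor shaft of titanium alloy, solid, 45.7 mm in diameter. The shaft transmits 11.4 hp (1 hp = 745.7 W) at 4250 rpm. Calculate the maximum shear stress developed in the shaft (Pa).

1.02e6 Pa

ω = 2π·4250/60 = 445.1 rad/s, so T = P/ω = 11.4×745.7 / 445.1 = 19.10 N·m.
J = πd⁴/32 = π(0.0457)⁴/32 = 4.282×10^-7 m⁴.
τ_max = T·r/J = 19.10 × 0.0229 / 4.282×10^-7 = 1.019×10^6 Pa.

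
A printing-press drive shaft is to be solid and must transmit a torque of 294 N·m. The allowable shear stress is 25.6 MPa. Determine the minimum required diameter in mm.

38.8 mm

For a solid shaft τ_max = 16T/(πd³), so d = (16T/(π τ_allow))^(1/3) = (16·294.0/(π·2.56×10^7))^(1/3) = 0.03882 m.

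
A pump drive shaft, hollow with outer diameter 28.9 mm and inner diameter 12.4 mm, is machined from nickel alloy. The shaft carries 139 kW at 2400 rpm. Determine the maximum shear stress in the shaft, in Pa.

1.21e8 Pa

ω = 2π·2400/60 = 251.3 rad/s, so T = P/ω = 139×10³ / 251.3 = 553.1 N·m.
J = π(d_o⁴ − d_i⁴)/32 = π(0.0289⁴ − 0.0124⁴)/32 = 6.616×10^-8 m⁴.
τ_max = T·r/J = 553.1 × 0.0144 / 6.616×10^-8 = 1.208×10^8 Pa.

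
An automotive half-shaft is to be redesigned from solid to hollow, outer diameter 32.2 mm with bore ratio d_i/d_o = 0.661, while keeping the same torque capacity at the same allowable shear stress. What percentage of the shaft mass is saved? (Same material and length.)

Equal τ_max and T ⇒ the solid shaft needs d_s³ = d_o³(1−k⁴), so d_s = 32.2·(1−0.661⁴)^(1/3) = 30.00 mm.
Area ratio A_h/A_s = d_o²(1−k²)/d_s² = (1−k²)/(1−k⁴)^(2/3) = 0.6485.
Mass saving = 1 − 0.6485 = 35.2 %.

35.2 %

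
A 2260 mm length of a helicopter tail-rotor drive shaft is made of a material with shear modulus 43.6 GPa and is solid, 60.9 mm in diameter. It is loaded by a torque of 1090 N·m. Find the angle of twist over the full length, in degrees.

J = πd⁴/32 = π(0.0609)⁴/32 = 1.350×10^-6 m⁴.
θ = T·L/(G·J) = 1090 × 2.26 / (43.6×10⁹ × 1.350×10^-6) = 0.04184 rad.

2.40°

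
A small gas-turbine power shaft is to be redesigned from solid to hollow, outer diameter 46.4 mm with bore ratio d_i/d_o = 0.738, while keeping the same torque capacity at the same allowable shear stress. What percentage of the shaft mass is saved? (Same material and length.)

42.4 %

Equal τ_max and T ⇒ the solid shaft needs d_s³ = d_o³(1−k⁴), so d_s = 46.4·(1−0.738⁴)^(1/3) = 41.26 mm.
Area ratio A_h/A_s = d_o²(1−k²)/d_s² = (1−k²)/(1−k⁴)^(2/3) = 0.5757.
Mass saving = 1 − 0.5757 = 42.4 %.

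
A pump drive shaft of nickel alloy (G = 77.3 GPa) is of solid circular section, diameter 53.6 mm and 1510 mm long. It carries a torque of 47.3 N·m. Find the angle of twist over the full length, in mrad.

1.14 mrad

J = πd⁴/32 = π(0.0536)⁴/32 = 8.103×10^-7 m⁴.
θ = T·L/(G·J) = 47.30 × 1.51 / (77.3×10⁹ × 8.103×10^-7) = 1.140×10^-3 rad.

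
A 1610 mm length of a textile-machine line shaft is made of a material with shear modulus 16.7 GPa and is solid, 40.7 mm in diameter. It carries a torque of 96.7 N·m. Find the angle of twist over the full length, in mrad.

34.6 mrad

J = πd⁴/32 = π(0.0407)⁴/32 = 2.694×10^-7 m⁴.
θ = T·L/(G·J) = 96.70 × 1.61 / (16.7×10⁹ × 2.694×10^-7) = 0.03461 rad.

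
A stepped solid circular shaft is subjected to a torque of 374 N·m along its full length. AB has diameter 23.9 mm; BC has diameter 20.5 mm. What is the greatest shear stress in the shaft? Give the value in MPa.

221 MPa

Under the same torque, τ_max = 16T/(πd³) is largest where d is smallest — segment BC (d = 20.5 mm).
τ_max = 16·374.0/(π·(0.0205)³) = 2.211×10^8 Pa.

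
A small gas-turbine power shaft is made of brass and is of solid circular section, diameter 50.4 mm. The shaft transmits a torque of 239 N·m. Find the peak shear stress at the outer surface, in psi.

J = πd⁴/32 = π(0.0504)⁴/32 = 6.335×10^-7 m⁴.
τ_max = T·r/J = 239.0 × 0.0252 / 6.335×10^-7 = 9.508×10^6 Pa.

1380 psi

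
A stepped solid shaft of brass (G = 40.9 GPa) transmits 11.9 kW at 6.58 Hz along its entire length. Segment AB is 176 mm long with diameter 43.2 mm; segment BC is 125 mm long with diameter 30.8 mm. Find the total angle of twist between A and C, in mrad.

13.6 mrad

ω = 2π·6.58 = 41.34 rad/s, so T = P/ω = 11.9×10³ / 41.34 = 287.8 N·m.
J_AB = π(0.0432)⁴/32 = 3.42×10^-7 m⁴; J_BC = π(0.0308)⁴/32 = 8.83×10^-8 m⁴.
θ = (T/G)·Σ L_i/J_i = (287.8/40.9×10⁹)·(0.176/3.42×10^-7 + 0.125/8.83×10^-8) = 0.01358 rad.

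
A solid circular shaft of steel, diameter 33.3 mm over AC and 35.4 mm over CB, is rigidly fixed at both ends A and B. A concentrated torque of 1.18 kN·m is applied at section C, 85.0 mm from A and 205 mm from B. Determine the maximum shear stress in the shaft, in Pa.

Compatibility: T_A·a/J_AC = T_B·b/J_CB with T_A + T_B = T₀.
J_AC = 1.21×10^-7 m⁴, J_CB = 1.54×10^-7 m⁴, so T_A = T₀·(J_AC/a)/((J_AC/a)+(J_CB/b)) = 771.5 N·m, T_B = 408.5 N·m.
τ in each portion: τ_AC = 1.06×10^8 Pa, τ_CB = 4.69×10^7 Pa; maximum is in AC.
τ_max = T_AC·r/J = 771.5·0.0166/1.21×10^-7 = 1.064×10^8 Pa.

1.06e8 Pa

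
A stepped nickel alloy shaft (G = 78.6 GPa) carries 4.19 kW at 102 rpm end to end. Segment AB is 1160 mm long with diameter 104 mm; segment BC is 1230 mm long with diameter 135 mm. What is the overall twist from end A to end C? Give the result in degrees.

ω = 2π·102/60 = 10.68 rad/s, so T = P/ω = 4.19×10³ / 10.68 = 392.3 N·m.
J_AB = π(0.104)⁴/32 = 1.15×10^-5 m⁴; J_BC = π(0.135)⁴/32 = 3.26×10^-5 m⁴.
θ = (T/G)·Σ L_i/J_i = (392.3/78.6×10⁹)·(1.16/1.15×10^-5 + 1.23/3.26×10^-5) = 6.923×10^-4 rad.

0.0397°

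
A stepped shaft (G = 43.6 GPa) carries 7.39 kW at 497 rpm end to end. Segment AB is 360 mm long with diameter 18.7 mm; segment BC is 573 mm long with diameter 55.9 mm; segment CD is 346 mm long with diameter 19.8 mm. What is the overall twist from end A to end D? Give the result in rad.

0.174 rad

ω = 2π·497/60 = 52.05 rad/s, so T = P/ω = 7.39×10³ / 52.05 = 142.0 N·m.
J_AB = π(0.0187)⁴/32 = 1.20×10^-8 m⁴; J_BC = π(0.0559)⁴/32 = 9.59×10^-7 m⁴; J_CD = π(0.0198)⁴/32 = 1.51×10^-8 m⁴.
θ = (T/G)·Σ L_i/J_i = (142.0/43.6×10⁹)·(0.360/1.20×10^-8 + 0.573/9.59×10^-7 + 0.346/1.51×10^-8) = 0.1743 rad.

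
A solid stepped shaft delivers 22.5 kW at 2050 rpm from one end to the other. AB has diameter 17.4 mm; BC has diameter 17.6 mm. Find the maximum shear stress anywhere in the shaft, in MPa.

ω = 2π·2050/60 = 214.7 rad/s, so T = P/ω = 22.5×10³ / 214.7 = 104.8 N·m.
Under the same torque, τ_max = 16T/(πd³) is largest where d is smallest — segment AB (d = 17.4 mm).
τ_max = 16·104.8/(π·(0.0174)³) = 1.013×10^8 Pa.

101 MPa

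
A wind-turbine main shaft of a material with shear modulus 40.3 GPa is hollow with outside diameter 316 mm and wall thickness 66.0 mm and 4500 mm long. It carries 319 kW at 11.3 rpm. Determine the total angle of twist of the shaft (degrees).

1.99°

ω = 2π·11.3/60 = 1.183 rad/s, so T = P/ω = 319×10³ / 1.183 = 269600 N·m.
J = π(d_o⁴ − d_i⁴)/32 = π(0.316⁴ − 0.184⁴)/32 = 8.664×10^-4 m⁴.
θ = T·L/(G·J) = 269600 × 4.50 / (40.3×10⁹ × 8.664×10^-4) = 0.03474 rad.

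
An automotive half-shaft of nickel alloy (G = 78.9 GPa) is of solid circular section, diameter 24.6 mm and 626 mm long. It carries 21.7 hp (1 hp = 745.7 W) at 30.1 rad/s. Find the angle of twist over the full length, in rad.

ω = 30.1 rad/s, so T = P/ω = 21.7×745.7 / 30.10 = 537.6 N·m.
J = πd⁴/32 = π(0.0246)⁴/32 = 3.595×10^-8 m⁴.
θ = T·L/(G·J) = 537.6 × 0.626 / (78.9×10⁹ × 3.595×10^-8) = 0.1186 rad.

0.119 rad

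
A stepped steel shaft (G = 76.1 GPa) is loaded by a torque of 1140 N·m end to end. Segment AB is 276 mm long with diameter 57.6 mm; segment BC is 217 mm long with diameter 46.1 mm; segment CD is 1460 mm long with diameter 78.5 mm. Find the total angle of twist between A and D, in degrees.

J_AB = π(0.0576)⁴/32 = 1.08×10^-6 m⁴; J_BC = π(0.0461)⁴/32 = 4.43×10^-7 m⁴; J_CD = π(0.0785)⁴/32 = 3.73×10^-6 m⁴.
θ = (T/G)·Σ L_i/J_i = (1140/76.1×10⁹)·(0.276/1.08×10^-6 + 0.217/4.43×10^-7 + 1.46/3.73×10^-6) = 0.01702 rad.

0.975°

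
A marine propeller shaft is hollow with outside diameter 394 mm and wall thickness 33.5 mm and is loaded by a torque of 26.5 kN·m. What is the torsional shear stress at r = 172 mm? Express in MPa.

J = π(d_o⁴ − d_i⁴)/32 = π(0.394⁴ − 0.327⁴)/32 = 1.243×10^-3 m⁴.
Shear stress varies linearly with radius: τ = T·r/J = 26500 × 0.172 / 1.243×10^-3 = 3.666×10^6 Pa.

3.67 MPa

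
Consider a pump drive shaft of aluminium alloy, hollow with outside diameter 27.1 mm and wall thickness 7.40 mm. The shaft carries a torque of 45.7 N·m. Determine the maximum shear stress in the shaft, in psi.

1770 psi

J = π(d_o⁴ − d_i⁴)/32 = π(0.0271⁴ − 0.0123⁴)/32 = 5.070×10^-8 m⁴.
τ_max = T·r/J = 45.70 × 0.0136 / 5.070×10^-8 = 1.221×10^7 Pa.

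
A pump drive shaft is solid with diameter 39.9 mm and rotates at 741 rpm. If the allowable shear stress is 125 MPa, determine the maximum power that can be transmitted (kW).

J = πd⁴/32 = π(0.0399)⁴/32 = 2.488×10^-7 m⁴.
T_max = τ_allow·J/r = 1.25×10^8 × 2.488×10^-7 / 0.0199 = 1559 N·m.
ω = 2π·741/60 = 77.60 rad/s, so P_max = T_max·ω = 1.210×10^5 W.

121 kW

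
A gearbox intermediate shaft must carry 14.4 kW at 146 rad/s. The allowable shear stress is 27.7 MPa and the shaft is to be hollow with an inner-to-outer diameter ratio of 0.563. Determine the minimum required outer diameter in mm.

ω = 146 rad/s, so T = P/ω = 14.4×10³ / 146.0 = 98.63 N·m.
For a hollow shaft with d_i/d_o = 0.563: τ_max = 16T/(π d_o³ (1−k⁴)), so d_o = [16T/(π τ_allow (1−k⁴))]^(1/3) = [16·98.63/(π·2.77×10^7·0.8995)]^(1/3) = 0.02722 m.

27.2 mm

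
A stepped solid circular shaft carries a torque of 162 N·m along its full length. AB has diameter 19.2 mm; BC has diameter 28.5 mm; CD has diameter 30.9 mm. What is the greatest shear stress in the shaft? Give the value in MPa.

117 MPa

Under the same torque, τ_max = 16T/(πd³) is largest where d is smallest — segment AB (d = 19.2 mm).
τ_max = 16·162.0/(π·(0.0192)³) = 1.166×10^8 Pa.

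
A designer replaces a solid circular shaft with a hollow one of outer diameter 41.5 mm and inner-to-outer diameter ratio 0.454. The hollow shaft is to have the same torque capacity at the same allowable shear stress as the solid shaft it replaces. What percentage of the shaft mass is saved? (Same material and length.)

18.3 %

Equal τ_max and T ⇒ the solid shaft needs d_s³ = d_o³(1−k⁴), so d_s = 41.5·(1−0.454⁴)^(1/3) = 40.90 mm.
Area ratio A_h/A_s = d_o²(1−k²)/d_s² = (1−k²)/(1−k⁴)^(2/3) = 0.8172.
Mass saving = 1 − 0.8172 = 18.3 %.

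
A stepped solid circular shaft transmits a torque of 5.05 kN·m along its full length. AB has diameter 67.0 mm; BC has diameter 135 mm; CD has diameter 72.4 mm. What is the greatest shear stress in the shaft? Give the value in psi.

Under the same torque, τ_max = 16T/(πd³) is largest where d is smallest — segment AB (d = 67.0 mm).
τ_max = 16·5050/(π·(0.0670)³) = 8.551×10^7 Pa.

12400 psi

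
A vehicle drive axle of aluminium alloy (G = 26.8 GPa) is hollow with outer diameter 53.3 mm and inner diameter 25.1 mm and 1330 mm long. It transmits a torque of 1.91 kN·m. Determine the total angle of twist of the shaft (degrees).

J = π(d_o⁴ − d_i⁴)/32 = π(0.0533⁴ − 0.0251⁴)/32 = 7.534×10^-7 m⁴.
θ = T·L/(G·J) = 1910 × 1.33 / (26.8×10⁹ × 7.534×10^-7) = 0.1258 rad.

7.21°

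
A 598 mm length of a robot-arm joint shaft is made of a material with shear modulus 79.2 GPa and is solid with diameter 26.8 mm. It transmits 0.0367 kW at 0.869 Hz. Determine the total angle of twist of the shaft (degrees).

0.0574°

ω = 2π·0.869 = 5.460 rad/s, so T = P/ω = 0.0367×10³ / 5.460 = 6.722 N·m.
J = πd⁴/32 = π(0.0268)⁴/32 = 5.065×10^-8 m⁴.
θ = T·L/(G·J) = 6.722 × 0.598 / (79.2×10⁹ × 5.065×10^-8) = 1.002×10^-3 rad.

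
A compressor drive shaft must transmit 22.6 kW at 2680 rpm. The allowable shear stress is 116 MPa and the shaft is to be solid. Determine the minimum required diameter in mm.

ω = 2π·2680/60 = 280.6 rad/s, so T = P/ω = 22.6×10³ / 280.6 = 80.53 N·m.
For a solid shaft τ_max = 16T/(πd³), so d = (16T/(π τ_allow))^(1/3) = (16·80.53/(π·1.16×10^8))^(1/3) = 0.01523 m.

15.2 mm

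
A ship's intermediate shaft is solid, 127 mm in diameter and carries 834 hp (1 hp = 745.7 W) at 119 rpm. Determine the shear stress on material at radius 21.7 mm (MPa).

ω = 2π·119/60 = 12.46 rad/s, so T = P/ω = 834×745.7 / 12.46 = 49910 N·m.
J = πd⁴/32 = π(0.127)⁴/32 = 2.554×10^-5 m⁴.
Shear stress varies linearly with radius: τ = T·r/J = 49910 × 0.0217 / 2.554×10^-5 = 4.240×10^7 Pa.

42.4 MPa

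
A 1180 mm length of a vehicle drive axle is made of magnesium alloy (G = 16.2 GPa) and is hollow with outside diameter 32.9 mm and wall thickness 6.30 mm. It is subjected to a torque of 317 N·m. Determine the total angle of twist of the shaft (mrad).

J = π(d_o⁴ − d_i⁴)/32 = π(0.0329⁴ − 0.0203⁴)/32 = 9.835×10^-8 m⁴.
θ = T·L/(G·J) = 317.0 × 1.18 / (16.2×10⁹ × 9.835×10^-8) = 0.2348 rad.

235 mrad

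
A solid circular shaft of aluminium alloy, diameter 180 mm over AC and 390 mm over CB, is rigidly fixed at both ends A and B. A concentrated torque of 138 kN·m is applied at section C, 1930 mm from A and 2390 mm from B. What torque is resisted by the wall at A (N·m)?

Compatibility: T_A·a/J_AC = T_B·b/J_CB with T_A + T_B = T₀.
J_AC = 1.03×10^-4 m⁴, J_CB = 2.27×10^-3 m⁴, so T_A = T₀·(J_AC/a)/((J_AC/a)+(J_CB/b)) = 7342 N·m, T_B = 130700 N·m.

7340 N·m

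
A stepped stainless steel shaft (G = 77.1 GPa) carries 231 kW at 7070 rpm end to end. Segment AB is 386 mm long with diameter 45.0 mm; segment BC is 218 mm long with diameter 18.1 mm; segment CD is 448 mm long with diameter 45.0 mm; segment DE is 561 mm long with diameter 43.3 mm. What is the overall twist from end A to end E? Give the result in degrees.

ω = 2π·7070/60 = 740.4 rad/s, so T = P/ω = 231×10³ / 740.4 = 312.0 N·m.
J_AB = π(0.0450)⁴/32 = 4.03×10^-7 m⁴; J_BC = π(0.0181)⁴/32 = 1.05×10^-8 m⁴; J_CD = π(0.0450)⁴/32 = 4.03×10^-7 m⁴; J_DE = π(0.0433)⁴/32 = 3.45×10^-7 m⁴.
θ = (T/G)·Σ L_i/J_i = (312.0/77.1×10⁹)·(0.386/4.03×10^-7 + 0.218/1.05×10^-8 + 0.448/4.03×10^-7 + 0.561/3.45×10^-7) = 0.09869 rad.

5.65°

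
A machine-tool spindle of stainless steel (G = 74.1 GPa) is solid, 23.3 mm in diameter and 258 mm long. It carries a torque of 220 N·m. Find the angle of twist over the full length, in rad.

0.0265 rad

J = πd⁴/32 = π(0.0233)⁴/32 = 2.894×10^-8 m⁴.
θ = T·L/(G·J) = 220.0 × 0.258 / (74.1×10⁹ × 2.894×10^-8) = 0.02647 rad.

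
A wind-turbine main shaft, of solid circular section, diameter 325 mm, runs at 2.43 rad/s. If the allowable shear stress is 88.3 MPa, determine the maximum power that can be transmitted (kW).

1450 kW

J = πd⁴/32 = π(0.325)⁴/32 = 1.095×10^-3 m⁴.
T_max = τ_allow·J/r = 8.83×10^7 × 1.095×10^-3 / 0.163 = 595200 N·m.
ω = 2.43 rad/s, so P_max = T_max·ω = 1.446×10^6 W.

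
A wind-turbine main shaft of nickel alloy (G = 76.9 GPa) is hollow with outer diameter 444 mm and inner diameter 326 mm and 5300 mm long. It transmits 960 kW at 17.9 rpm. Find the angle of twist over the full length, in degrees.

0.747°

ω = 2π·17.9/60 = 1.874 rad/s, so T = P/ω = 960×10³ / 1.874 = 512100 N·m.
J = π(d_o⁴ − d_i⁴)/32 = π(0.444⁴ − 0.326⁴)/32 = 2.706×10^-3 m⁴.
θ = T·L/(G·J) = 512100 × 5.30 / (76.9×10⁹ × 2.706×10^-3) = 0.01304 rad.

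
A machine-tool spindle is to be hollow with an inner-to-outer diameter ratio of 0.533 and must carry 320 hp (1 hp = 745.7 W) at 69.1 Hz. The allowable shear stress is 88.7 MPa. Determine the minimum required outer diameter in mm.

ω = 2π·69.1 = 434.2 rad/s, so T = P/ω = 320×745.7 / 434.2 = 549.6 N·m.
For a hollow shaft with d_i/d_o = 0.533: τ_max = 16T/(π d_o³ (1−k⁴)), so d_o = [16T/(π τ_allow (1−k⁴))]^(1/3) = [16·549.6/(π·8.87×10^7·0.9193)]^(1/3) = 0.03250 m.

32.5 mm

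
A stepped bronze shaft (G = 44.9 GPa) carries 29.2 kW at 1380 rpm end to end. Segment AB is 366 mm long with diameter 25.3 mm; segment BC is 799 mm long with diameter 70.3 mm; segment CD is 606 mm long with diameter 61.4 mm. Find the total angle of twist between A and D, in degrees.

2.54°

ω = 2π·1380/60 = 144.5 rad/s, so T = P/ω = 29.2×10³ / 144.5 = 202.1 N·m.
J_AB = π(0.0253)⁴/32 = 4.02×10^-8 m⁴; J_BC = π(0.0703)⁴/32 = 2.40×10^-6 m⁴; J_CD = π(0.0614)⁴/32 = 1.40×10^-6 m⁴.
θ = (T/G)·Σ L_i/J_i = (202.1/44.9×10⁹)·(0.366/4.02×10^-8 + 0.799/2.40×10^-6 + 0.606/1.40×10^-6) = 0.04440 rad.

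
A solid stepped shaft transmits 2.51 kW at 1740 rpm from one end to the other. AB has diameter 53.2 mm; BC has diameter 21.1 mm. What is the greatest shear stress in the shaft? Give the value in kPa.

ω = 2π·1740/60 = 182.2 rad/s, so T = P/ω = 2.51×10³ / 182.2 = 13.78 N·m.
Under the same torque, τ_max = 16T/(πd³) is largest where d is smallest — segment BC (d = 21.1 mm).
τ_max = 16·13.78/(π·(0.0211)³) = 7.468×10^6 Pa.

7470 kPa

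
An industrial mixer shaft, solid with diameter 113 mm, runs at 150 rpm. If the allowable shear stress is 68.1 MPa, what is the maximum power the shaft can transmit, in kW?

J = πd⁴/32 = π(0.113)⁴/32 = 1.601×10^-5 m⁴.
T_max = τ_allow·J/r = 6.81×10^7 × 1.601×10^-5 / 0.0565 = 19290 N·m.
ω = 2π·150/60 = 15.71 rad/s, so P_max = T_max·ω = 3.031×10^5 W.

303 kW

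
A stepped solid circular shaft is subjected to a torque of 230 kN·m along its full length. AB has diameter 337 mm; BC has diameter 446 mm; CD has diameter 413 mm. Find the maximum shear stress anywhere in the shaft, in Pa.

Under the same torque, τ_max = 16T/(πd³) is largest where d is smallest — segment AB (d = 337 mm).
τ_max = 16·230000/(π·(0.337)³) = 3.061×10^7 Pa.

3.06e7 Pa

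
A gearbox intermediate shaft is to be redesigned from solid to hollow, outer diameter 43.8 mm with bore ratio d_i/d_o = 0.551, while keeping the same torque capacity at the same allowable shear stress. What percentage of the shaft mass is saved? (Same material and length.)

25.7 %

Equal τ_max and T ⇒ the solid shaft needs d_s³ = d_o³(1−k⁴), so d_s = 43.8·(1−0.551⁴)^(1/3) = 42.41 mm.
Area ratio A_h/A_s = d_o²(1−k²)/d_s² = (1−k²)/(1−k⁴)^(2/3) = 0.7428.
Mass saving = 1 − 0.7428 = 25.7 %.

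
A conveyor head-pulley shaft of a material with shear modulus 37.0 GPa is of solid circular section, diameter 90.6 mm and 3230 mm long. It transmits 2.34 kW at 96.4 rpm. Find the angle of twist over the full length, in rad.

0.00306 rad

ω = 2π·96.4/60 = 10.09 rad/s, so T = P/ω = 2.34×10³ / 10.09 = 231.8 N·m.
J = πd⁴/32 = π(0.0906)⁴/32 = 6.615×10^-6 m⁴.
θ = T·L/(G·J) = 231.8 × 3.23 / (37.0×10⁹ × 6.615×10^-6) = 3.059×10^-3 rad.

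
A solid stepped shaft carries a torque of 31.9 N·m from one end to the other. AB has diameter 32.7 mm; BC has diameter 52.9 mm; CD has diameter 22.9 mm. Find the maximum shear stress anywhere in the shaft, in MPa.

Under the same torque, τ_max = 16T/(πd³) is largest where d is smallest — segment CD (d = 22.9 mm).
τ_max = 16·31.90/(π·(0.0229)³) = 1.353×10^7 Pa.

13.5 MPa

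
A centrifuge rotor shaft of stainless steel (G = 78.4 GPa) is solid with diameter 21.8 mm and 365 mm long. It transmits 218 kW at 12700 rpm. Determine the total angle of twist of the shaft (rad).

0.0344 rad

ω = 2π·12700/60 = 1330 rad/s, so T = P/ω = 218×10³ / 1330 = 163.9 N·m.
J = πd⁴/32 = π(0.0218)⁴/32 = 2.217×10^-8 m⁴.
θ = T·L/(G·J) = 163.9 × 0.365 / (78.4×10⁹ × 2.217×10^-8) = 0.03442 rad.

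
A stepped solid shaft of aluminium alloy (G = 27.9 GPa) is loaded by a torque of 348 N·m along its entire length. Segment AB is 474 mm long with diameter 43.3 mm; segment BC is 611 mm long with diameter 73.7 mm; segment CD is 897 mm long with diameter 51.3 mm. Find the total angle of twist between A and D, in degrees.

2.08°

J_AB = π(0.0433)⁴/32 = 3.45×10^-7 m⁴; J_BC = π(0.0737)⁴/32 = 2.90×10^-6 m⁴; J_CD = π(0.0513)⁴/32 = 6.80×10^-7 m⁴.
θ = (T/G)·Σ L_i/J_i = (348.0/27.9×10⁹)·(0.474/3.45×10^-7 + 0.611/2.90×10^-6 + 0.897/6.80×10^-7) = 0.03622 rad.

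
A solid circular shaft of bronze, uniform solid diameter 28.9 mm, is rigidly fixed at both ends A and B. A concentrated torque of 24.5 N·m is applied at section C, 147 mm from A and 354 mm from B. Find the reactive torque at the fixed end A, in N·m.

With uniform GJ and both ends fixed, compatibility θ_AC = θ_CB gives T_A·a = T_B·b, together with T_A + T_B = T₀.
T_A = T₀·b/(a+b) = 24.50·354/501.0 = 17.31 N·m; T_B = 7.189 N·m.

17.3 N·m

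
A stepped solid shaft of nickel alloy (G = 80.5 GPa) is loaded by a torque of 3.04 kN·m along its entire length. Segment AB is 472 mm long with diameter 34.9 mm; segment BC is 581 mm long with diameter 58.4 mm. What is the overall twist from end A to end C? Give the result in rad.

J_AB = π(0.0349)⁴/32 = 1.46×10^-7 m⁴; J_BC = π(0.0584)⁴/32 = 1.14×10^-6 m⁴.
θ = (T/G)·Σ L_i/J_i = (3040/80.5×10⁹)·(0.472/1.46×10^-7 + 0.581/1.14×10^-6) = 0.1416 rad.

0.142 rad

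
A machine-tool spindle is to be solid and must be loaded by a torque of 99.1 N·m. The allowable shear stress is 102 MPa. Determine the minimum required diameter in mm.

17.0 mm

For a solid shaft τ_max = 16T/(πd³), so d = (16T/(π τ_allow))^(1/3) = (16·99.10/(π·1.02×10^8))^(1/3) = 0.01704 m.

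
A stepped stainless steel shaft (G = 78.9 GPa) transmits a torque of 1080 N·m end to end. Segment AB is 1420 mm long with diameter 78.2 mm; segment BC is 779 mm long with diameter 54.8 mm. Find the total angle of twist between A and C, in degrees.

0.993°

J_AB = π(0.0782)⁴/32 = 3.67×10^-6 m⁴; J_BC = π(0.0548)⁴/32 = 8.85×10^-7 m⁴.
θ = (T/G)·Σ L_i/J_i = (1080/78.9×10⁹)·(1.42/3.67×10^-6 + 0.779/8.85×10^-7) = 0.01734 rad.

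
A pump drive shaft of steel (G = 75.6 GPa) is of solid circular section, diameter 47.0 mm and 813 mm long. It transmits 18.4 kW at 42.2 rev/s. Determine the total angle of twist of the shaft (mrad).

1.56 mrad

ω = 2π·42.2 = 265.2 rad/s, so T = P/ω = 18.4×10³ / 265.2 = 69.39 N·m.
J = πd⁴/32 = π(0.0470)⁴/32 = 4.791×10^-7 m⁴.
θ = T·L/(G·J) = 69.39 × 0.813 / (75.6×10⁹ × 4.791×10^-7) = 1.558×10^-3 rad.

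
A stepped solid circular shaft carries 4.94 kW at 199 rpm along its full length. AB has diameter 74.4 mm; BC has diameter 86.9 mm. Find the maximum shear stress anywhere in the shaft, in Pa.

2.93e6 Pa

ω = 2π·199/60 = 20.84 rad/s, so T = P/ω = 4.94×10³ / 20.84 = 237.1 N·m.
Under the same torque, τ_max = 16T/(πd³) is largest where d is smallest — segment AB (d = 74.4 mm).
τ_max = 16·237.1/(π·(0.0744)³) = 2.932×10^6 Pa.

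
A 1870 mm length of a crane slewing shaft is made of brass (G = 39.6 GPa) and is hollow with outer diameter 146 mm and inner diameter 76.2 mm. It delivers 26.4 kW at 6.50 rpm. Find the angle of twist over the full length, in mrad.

44.3 mrad

ω = 2π·6.50/60 = 0.6807 rad/s, so T = P/ω = 26.4×10³ / 0.6807 = 38780 N·m.
J = π(d_o⁴ − d_i⁴)/32 = π(0.146⁴ − 0.0762⁴)/32 = 4.130×10^-5 m⁴.
θ = T·L/(G·J) = 38780 × 1.87 / (39.6×10⁹ × 4.130×10^-5) = 0.04435 rad.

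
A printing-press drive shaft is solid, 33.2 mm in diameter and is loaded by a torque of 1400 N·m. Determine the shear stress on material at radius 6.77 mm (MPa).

J = πd⁴/32 = π(0.0332)⁴/32 = 1.193×10^-7 m⁴.
Shear stress varies linearly with radius: τ = T·r/J = 1400 × 0.00677 / 1.193×10^-7 = 7.946×10^7 Pa.

79.5 MPa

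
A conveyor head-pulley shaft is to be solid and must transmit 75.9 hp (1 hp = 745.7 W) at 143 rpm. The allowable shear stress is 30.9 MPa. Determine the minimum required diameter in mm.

85.4 mm

ω = 2π·143/60 = 14.97 rad/s, so T = P/ω = 75.9×745.7 / 14.97 = 3780 N·m.
For a solid shaft τ_max = 16T/(πd³), so d = (16T/(π τ_allow))^(1/3) = (16·3780/(π·3.09×10^7))^(1/3) = 0.08541 m.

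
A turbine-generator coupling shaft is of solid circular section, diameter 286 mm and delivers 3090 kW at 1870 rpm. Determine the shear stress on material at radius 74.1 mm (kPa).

1780 kPa

ω = 2π·1870/60 = 195.8 rad/s, so T = P/ω = 3090×10³ / 195.8 = 15780 N·m.
J = πd⁴/32 = π(0.286)⁴/32 = 6.568×10^-4 m⁴.
Shear stress varies linearly with radius: τ = T·r/J = 15780 × 0.0741 / 6.568×10^-4 = 1.780×10^6 Pa.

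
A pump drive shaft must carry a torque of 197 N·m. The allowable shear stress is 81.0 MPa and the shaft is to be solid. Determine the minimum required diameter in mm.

23.1 mm

For a solid shaft τ_max = 16T/(πd³), so d = (16T/(π τ_allow))^(1/3) = (16·197.0/(π·8.10×10^7))^(1/3) = 0.02314 m.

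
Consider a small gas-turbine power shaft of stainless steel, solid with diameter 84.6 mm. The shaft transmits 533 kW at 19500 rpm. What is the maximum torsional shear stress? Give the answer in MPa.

ω = 2π·19500/60 = 2042 rad/s, so T = P/ω = 533×10³ / 2042 = 261.0 N·m.
J = πd⁴/32 = π(0.0846)⁴/32 = 5.029×10^-6 m⁴.
τ_max = T·r/J = 261.0 × 0.0423 / 5.029×10^-6 = 2.195×10^6 Pa.

2.20 MPa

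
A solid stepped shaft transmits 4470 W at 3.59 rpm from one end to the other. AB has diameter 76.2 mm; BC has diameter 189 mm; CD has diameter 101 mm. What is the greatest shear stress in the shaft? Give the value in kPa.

ω = 2π·3.59/60 = 0.3759 rad/s, so T = P/ω = 4470 / 0.3759 = 11890 N·m.
Under the same torque, τ_max = 16T/(πd³) is largest where d is smallest — segment AB (d = 76.2 mm).
τ_max = 16·11890/(π·(0.0762)³) = 1.369×10^8 Pa.

137000 kPa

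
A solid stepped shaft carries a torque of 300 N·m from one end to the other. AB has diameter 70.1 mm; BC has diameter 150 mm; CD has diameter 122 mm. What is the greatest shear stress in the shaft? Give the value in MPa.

Under the same torque, τ_max = 16T/(πd³) is largest where d is smallest — segment AB (d = 70.1 mm).
τ_max = 16·300.0/(π·(0.0701)³) = 4.435×10^6 Pa.

4.44 MPa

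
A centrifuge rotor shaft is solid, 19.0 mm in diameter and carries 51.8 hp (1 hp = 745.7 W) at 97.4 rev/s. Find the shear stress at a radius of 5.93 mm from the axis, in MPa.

ω = 2π·97.4 = 612.0 rad/s, so T = P/ω = 51.8×745.7 / 612.0 = 63.12 N·m.
J = πd⁴/32 = π(0.0190)⁴/32 = 1.279×10^-8 m⁴.
Shear stress varies linearly with radius: τ = T·r/J = 63.12 × 0.00593 / 1.279×10^-8 = 2.925×10^7 Pa.

29.3 MPa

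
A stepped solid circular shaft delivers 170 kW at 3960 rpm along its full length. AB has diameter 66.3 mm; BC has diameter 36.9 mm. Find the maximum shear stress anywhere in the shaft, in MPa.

ω = 2π·3960/60 = 414.7 rad/s, so T = P/ω = 170×10³ / 414.7 = 409.9 N·m.
Under the same torque, τ_max = 16T/(πd³) is largest where d is smallest — segment BC (d = 36.9 mm).
τ_max = 16·409.9/(π·(0.0369)³) = 4.155×10^7 Pa.

41.6 MPa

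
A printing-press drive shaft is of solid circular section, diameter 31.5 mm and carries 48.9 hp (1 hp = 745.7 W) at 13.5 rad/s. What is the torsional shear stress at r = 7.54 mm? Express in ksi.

30.6 ksi

ω = 13.5 rad/s, so T = P/ω = 48.9×745.7 / 13.50 = 2701 N·m.
J = πd⁴/32 = π(0.0315)⁴/32 = 9.666×10^-8 m⁴.
Shear stress varies linearly with radius: τ = T·r/J = 2701 × 0.00754 / 9.666×10^-8 = 2.107×10^8 Pa.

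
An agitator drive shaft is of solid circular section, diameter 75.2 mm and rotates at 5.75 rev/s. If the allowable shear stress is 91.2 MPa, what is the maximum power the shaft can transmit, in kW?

J = πd⁴/32 = π(0.0752)⁴/32 = 3.140×10^-6 m⁴.
T_max = τ_allow·J/r = 9.12×10^7 × 3.140×10^-6 / 0.0376 = 7615 N·m.
ω = 2π·5.75 = 36.13 rad/s, so P_max = T_max·ω = 2.751×10^5 W.

275 kW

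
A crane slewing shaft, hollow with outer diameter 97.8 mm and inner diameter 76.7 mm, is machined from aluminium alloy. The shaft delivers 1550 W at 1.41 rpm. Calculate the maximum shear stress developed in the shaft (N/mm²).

ω = 2π·1.41/60 = 0.1477 rad/s, so T = P/ω = 1550 / 0.1477 = 10500 N·m.
J = π(d_o⁴ − d_i⁴)/32 = π(0.0978⁴ − 0.0767⁴)/32 = 5.584×10^-6 m⁴.
τ_max = T·r/J = 10500 × 0.0489 / 5.584×10^-6 = 9.193×10^7 Pa.

91.9 N/mm²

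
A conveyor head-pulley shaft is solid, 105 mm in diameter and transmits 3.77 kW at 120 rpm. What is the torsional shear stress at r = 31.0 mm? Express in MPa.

0.779 MPa

ω = 2π·120/60 = 12.57 rad/s, so T = P/ω = 3.77×10³ / 12.57 = 300.0 N·m.
J = πd⁴/32 = π(0.105)⁴/32 = 1.193×10^-5 m⁴.
Shear stress varies linearly with radius: τ = T·r/J = 300.0 × 0.0310 / 1.193×10^-5 = 7.794×10^5 Pa.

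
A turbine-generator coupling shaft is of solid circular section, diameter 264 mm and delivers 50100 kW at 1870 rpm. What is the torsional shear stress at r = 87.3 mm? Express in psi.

ω = 2π·1870/60 = 195.8 rad/s, so T = P/ω = 50100×10³ / 195.8 = 255800 N·m.
J = πd⁴/32 = π(0.264)⁴/32 = 4.769×10^-4 m⁴.
Shear stress varies linearly with radius: τ = T·r/J = 255800 × 0.0873 / 4.769×10^-4 = 4.683×10^7 Pa.

6790 psi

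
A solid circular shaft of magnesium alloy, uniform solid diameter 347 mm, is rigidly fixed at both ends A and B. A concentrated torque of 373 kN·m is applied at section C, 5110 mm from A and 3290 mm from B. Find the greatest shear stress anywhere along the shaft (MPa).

With uniform GJ and both ends fixed, compatibility θ_AC = θ_CB gives T_A·a = T_B·b, together with T_A + T_B = T₀.
T_A = T₀·b/(a+b) = 373000·3290/8400 = 146100 N·m; T_B = 226900 N·m.
τ in each portion: τ_AC = 1.78×10^7 Pa, τ_CB = 2.77×10^7 Pa; maximum is in CB.
τ_max = T_CB·r/J = 226900·0.173/1.42×10^-3 = 2.766×10^7 Pa.

27.7 MPa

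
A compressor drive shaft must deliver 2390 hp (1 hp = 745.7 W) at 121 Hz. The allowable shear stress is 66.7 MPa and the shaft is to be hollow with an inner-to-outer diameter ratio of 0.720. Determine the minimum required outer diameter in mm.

ω = 2π·121 = 760.3 rad/s, so T = P/ω = 2390×745.7 / 760.3 = 2344 N·m.
For a hollow shaft with d_i/d_o = 0.720: τ_max = 16T/(π d_o³ (1−k⁴)), so d_o = [16T/(π τ_allow (1−k⁴))]^(1/3) = [16·2344/(π·6.67×10^7·0.7313)]^(1/3) = 0.06255 m.

62.6 mm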